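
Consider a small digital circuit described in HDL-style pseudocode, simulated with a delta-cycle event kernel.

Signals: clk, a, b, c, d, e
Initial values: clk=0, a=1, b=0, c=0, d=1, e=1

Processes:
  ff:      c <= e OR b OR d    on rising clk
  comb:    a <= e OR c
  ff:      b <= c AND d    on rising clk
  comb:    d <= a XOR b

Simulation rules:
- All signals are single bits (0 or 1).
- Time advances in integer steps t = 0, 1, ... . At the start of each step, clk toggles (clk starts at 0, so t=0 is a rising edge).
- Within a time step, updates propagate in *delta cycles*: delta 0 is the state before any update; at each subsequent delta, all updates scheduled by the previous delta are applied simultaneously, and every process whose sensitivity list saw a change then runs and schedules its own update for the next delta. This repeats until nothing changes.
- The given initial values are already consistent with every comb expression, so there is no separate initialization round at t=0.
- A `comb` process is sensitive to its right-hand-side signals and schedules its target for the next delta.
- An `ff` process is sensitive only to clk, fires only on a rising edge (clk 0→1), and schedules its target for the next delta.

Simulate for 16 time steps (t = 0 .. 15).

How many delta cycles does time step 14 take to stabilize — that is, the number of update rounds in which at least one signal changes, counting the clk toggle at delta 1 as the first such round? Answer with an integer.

t=0 Δ0: b=0 clk=0 c=0 a=1 d=1 e=1
  Δ1: clk:0→1
  Δ2: c:0→1
  (2Δ to stable)
t=1 Δ0: b=0 clk=1 c=1 a=1 d=1 e=1
  Δ1: clk:1→0
  (1Δ to stable)
t=2 Δ0: b=0 clk=0 c=1 a=1 d=1 e=1
  Δ1: clk:0→1
  Δ2: b:0→1
  Δ3: d:1→0
  (3Δ to stable)
t=3 Δ0: b=1 clk=1 c=1 a=1 d=0 e=1
  Δ1: clk:1→0
  (1Δ to stable)
t=4 Δ0: b=1 clk=0 c=1 a=1 d=0 e=1
  Δ1: clk:0→1
  Δ2: b:1→0
  Δ3: d:0→1
  (3Δ to stable)
t=5 Δ0: b=0 clk=1 c=1 a=1 d=1 e=1
  Δ1: clk:1→0
  (1Δ to stable)
t=6 Δ0: b=0 clk=0 c=1 a=1 d=1 e=1
  Δ1: clk:0→1
  Δ2: b:0→1
  Δ3: d:1→0
  (3Δ to stable)
t=7 Δ0: b=1 clk=1 c=1 a=1 d=0 e=1
  Δ1: clk:1→0
  (1Δ to stable)
t=8 Δ0: b=1 clk=0 c=1 a=1 d=0 e=1
  Δ1: clk:0→1
  Δ2: b:1→0
  Δ3: d:0→1
  (3Δ to stable)
t=9 Δ0: b=0 clk=1 c=1 a=1 d=1 e=1
  Δ1: clk:1→0
  (1Δ to stable)
t=10 Δ0: b=0 clk=0 c=1 a=1 d=1 e=1
  Δ1: clk:0→1
  Δ2: b:0→1
  Δ3: d:1→0
  (3Δ to stable)
t=11 Δ0: b=1 clk=1 c=1 a=1 d=0 e=1
  Δ1: clk:1→0
  (1Δ to stable)
t=12 Δ0: b=1 clk=0 c=1 a=1 d=0 e=1
  Δ1: clk:0→1
  Δ2: b:1→0
  Δ3: d:0→1
  (3Δ to stable)
t=13 Δ0: b=0 clk=1 c=1 a=1 d=1 e=1
  Δ1: clk:1→0
  (1Δ to stable)
t=14 Δ0: b=0 clk=0 c=1 a=1 d=1 e=1
  Δ1: clk:0→1
  Δ2: b:0→1
  Δ3: d:1→0
  (3Δ to stable)
t=15 Δ0: b=1 clk=1 c=1 a=1 d=0 e=1
  Δ1: clk:1→0
  (1Δ to stable)

3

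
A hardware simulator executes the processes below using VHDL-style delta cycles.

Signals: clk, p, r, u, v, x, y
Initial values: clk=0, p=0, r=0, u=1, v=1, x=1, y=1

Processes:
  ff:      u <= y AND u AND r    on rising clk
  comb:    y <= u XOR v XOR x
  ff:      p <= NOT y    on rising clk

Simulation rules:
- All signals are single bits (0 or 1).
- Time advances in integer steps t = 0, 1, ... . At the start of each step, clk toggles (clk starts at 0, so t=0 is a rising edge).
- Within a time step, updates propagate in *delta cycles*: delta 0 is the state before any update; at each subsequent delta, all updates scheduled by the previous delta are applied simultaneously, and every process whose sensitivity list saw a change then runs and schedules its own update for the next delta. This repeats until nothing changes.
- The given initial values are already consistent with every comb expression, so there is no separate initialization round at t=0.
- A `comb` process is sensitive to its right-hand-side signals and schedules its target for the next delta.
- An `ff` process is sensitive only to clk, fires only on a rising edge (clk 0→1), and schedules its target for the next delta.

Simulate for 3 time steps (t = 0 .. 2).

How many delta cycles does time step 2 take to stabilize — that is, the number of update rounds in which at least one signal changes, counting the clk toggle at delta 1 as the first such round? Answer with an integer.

t=0 Δ0: r=0 clk=0 p=0 y=1 u=1 x=1 v=1
  Δ1: clk:0→1
  Δ2: u:1→0
  Δ3: y:1→0
  (3Δ to stable)
t=1 Δ0: r=0 clk=1 p=0 y=0 u=0 x=1 v=1
  Δ1: clk:1→0
  (1Δ to stable)
t=2 Δ0: r=0 clk=0 p=0 y=0 u=0 x=1 v=1
  Δ1: clk:0→1
  Δ2: p:0→1
  (2Δ to stable)

2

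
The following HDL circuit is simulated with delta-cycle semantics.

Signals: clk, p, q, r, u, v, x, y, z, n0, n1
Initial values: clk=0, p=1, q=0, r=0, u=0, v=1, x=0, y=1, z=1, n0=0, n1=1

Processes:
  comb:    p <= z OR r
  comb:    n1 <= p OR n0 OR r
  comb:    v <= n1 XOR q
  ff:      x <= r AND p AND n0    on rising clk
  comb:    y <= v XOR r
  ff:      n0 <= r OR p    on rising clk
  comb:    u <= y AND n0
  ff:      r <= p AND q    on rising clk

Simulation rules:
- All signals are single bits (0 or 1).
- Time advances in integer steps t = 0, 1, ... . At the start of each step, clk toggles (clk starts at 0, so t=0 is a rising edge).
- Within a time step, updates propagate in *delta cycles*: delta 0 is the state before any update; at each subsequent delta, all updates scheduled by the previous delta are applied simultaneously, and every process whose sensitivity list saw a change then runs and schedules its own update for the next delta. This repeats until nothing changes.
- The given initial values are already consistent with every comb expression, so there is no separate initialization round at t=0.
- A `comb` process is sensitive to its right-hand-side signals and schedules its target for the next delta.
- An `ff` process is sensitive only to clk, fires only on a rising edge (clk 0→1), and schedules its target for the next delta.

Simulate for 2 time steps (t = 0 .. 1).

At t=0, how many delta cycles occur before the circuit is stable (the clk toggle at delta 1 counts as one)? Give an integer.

3

[bits: z,u,p,n0,n1,q,v,r,clk,y,x]
t=0: Δ0=10101010010 Δ1=10101010110 Δ2=10111010110 Δ3=11111010110 | 3Δ
t=1: Δ0=11111010110 Δ1=11111010010 | 1Δ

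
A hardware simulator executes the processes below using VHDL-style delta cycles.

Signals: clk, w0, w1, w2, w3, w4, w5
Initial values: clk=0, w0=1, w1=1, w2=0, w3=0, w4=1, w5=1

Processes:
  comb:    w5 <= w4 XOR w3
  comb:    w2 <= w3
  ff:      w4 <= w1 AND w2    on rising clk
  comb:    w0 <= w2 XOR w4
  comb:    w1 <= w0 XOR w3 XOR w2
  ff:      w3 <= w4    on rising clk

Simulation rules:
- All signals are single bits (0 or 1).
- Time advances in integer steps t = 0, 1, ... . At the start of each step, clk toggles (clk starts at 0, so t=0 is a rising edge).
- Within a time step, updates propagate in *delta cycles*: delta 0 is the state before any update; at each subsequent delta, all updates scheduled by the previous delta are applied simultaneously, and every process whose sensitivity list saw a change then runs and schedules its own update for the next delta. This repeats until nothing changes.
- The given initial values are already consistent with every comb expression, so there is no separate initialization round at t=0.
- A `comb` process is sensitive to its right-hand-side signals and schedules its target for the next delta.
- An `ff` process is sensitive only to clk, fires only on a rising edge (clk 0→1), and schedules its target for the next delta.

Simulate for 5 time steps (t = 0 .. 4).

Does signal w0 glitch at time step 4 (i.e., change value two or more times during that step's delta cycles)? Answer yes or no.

yes

t0.Δ0 w1=1 w5=1 w3=0 w0=1 clk=0 w2=0 w4=1
t0.Δ1 w1=1 w5=1 w3=0 w0=1 clk=1 w2=0 w4=1
t0.Δ2 w1=1 w5=1 w3=1 w0=1 clk=1 w2=0 w4=0
t0.Δ3 w1=0 w5=1 w3=1 w0=0 clk=1 w2=1 w4=0
t0.Δ4 w1=0 w5=1 w3=1 w0=1 clk=1 w2=1 w4=0
t0.Δ5 w1=1 w5=1 w3=1 w0=1 clk=1 w2=1 w4=0
t1.Δ0 w1=1 w5=1 w3=1 w0=1 clk=1 w2=1 w4=0
t1.Δ1 w1=1 w5=1 w3=1 w0=1 clk=0 w2=1 w4=0
t2.Δ0 w1=1 w5=1 w3=1 w0=1 clk=0 w2=1 w4=0
t2.Δ1 w1=1 w5=1 w3=1 w0=1 clk=1 w2=1 w4=0
t2.Δ2 w1=1 w5=1 w3=0 w0=1 clk=1 w2=1 w4=1
t2.Δ3 w1=0 w5=1 w3=0 w0=0 clk=1 w2=0 w4=1
t2.Δ4 w1=0 w5=1 w3=0 w0=1 clk=1 w2=0 w4=1
t2.Δ5 w1=1 w5=1 w3=0 w0=1 clk=1 w2=0 w4=1
t3.Δ0 w1=1 w5=1 w3=0 w0=1 clk=1 w2=0 w4=1
t3.Δ1 w1=1 w5=1 w3=0 w0=1 clk=0 w2=0 w4=1
t4.Δ0 w1=1 w5=1 w3=0 w0=1 clk=0 w2=0 w4=1
t4.Δ1 w1=1 w5=1 w3=0 w0=1 clk=1 w2=0 w4=1
t4.Δ2 w1=1 w5=1 w3=1 w0=1 clk=1 w2=0 w4=0
t4.Δ3 w1=0 w5=1 w3=1 w0=0 clk=1 w2=1 w4=0
t4.Δ4 w1=0 w5=1 w3=1 w0=1 clk=1 w2=1 w4=0
t4.Δ5 w1=1 w5=1 w3=1 w0=1 clk=1 w2=1 w4=0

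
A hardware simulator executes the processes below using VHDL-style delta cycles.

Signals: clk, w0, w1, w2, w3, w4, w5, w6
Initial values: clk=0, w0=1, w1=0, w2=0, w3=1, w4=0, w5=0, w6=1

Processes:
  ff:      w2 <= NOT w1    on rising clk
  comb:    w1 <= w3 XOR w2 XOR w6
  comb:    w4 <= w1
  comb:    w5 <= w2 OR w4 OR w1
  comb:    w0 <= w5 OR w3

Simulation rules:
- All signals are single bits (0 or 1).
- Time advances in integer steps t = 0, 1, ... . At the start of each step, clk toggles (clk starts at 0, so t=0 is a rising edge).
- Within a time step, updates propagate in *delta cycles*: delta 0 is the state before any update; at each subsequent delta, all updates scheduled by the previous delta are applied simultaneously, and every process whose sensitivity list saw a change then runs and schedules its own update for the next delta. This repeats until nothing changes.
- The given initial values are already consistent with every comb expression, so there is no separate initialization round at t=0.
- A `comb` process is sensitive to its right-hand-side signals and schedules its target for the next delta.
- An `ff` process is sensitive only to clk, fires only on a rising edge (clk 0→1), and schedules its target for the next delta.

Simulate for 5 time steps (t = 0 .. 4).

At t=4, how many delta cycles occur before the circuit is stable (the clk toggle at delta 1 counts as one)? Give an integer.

t0.Δ0 clk=0 w1=0 w4=0 w6=1 w2=0 w0=1 w5=0 w3=1
t0.Δ1 clk=1 w1=0 w4=0 w6=1 w2=0 w0=1 w5=0 w3=1
t0.Δ2 clk=1 w1=0 w4=0 w6=1 w2=1 w0=1 w5=0 w3=1
t0.Δ3 clk=1 w1=1 w4=0 w6=1 w2=1 w0=1 w5=1 w3=1
t0.Δ4 clk=1 w1=1 w4=1 w6=1 w2=1 w0=1 w5=1 w3=1
t1.Δ0 clk=1 w1=1 w4=1 w6=1 w2=1 w0=1 w5=1 w3=1
t1.Δ1 clk=0 w1=1 w4=1 w6=1 w2=1 w0=1 w5=1 w3=1
t2.Δ0 clk=0 w1=1 w4=1 w6=1 w2=1 w0=1 w5=1 w3=1
t2.Δ1 clk=1 w1=1 w4=1 w6=1 w2=1 w0=1 w5=1 w3=1
t2.Δ2 clk=1 w1=1 w4=1 w6=1 w2=0 w0=1 w5=1 w3=1
t2.Δ3 clk=1 w1=0 w4=1 w6=1 w2=0 w0=1 w5=1 w3=1
t2.Δ4 clk=1 w1=0 w4=0 w6=1 w2=0 w0=1 w5=1 w3=1
t2.Δ5 clk=1 w1=0 w4=0 w6=1 w2=0 w0=1 w5=0 w3=1
t3.Δ0 clk=1 w1=0 w4=0 w6=1 w2=0 w0=1 w5=0 w3=1
t3.Δ1 clk=0 w1=0 w4=0 w6=1 w2=0 w0=1 w5=0 w3=1
t4.Δ0 clk=0 w1=0 w4=0 w6=1 w2=0 w0=1 w5=0 w3=1
t4.Δ1 clk=1 w1=0 w4=0 w6=1 w2=0 w0=1 w5=0 w3=1
t4.Δ2 clk=1 w1=0 w4=0 w6=1 w2=1 w0=1 w5=0 w3=1
t4.Δ3 clk=1 w1=1 w4=0 w6=1 w2=1 w0=1 w5=1 w3=1
t4.Δ4 clk=1 w1=1 w4=1 w6=1 w2=1 w0=1 w5=1 w3=1

4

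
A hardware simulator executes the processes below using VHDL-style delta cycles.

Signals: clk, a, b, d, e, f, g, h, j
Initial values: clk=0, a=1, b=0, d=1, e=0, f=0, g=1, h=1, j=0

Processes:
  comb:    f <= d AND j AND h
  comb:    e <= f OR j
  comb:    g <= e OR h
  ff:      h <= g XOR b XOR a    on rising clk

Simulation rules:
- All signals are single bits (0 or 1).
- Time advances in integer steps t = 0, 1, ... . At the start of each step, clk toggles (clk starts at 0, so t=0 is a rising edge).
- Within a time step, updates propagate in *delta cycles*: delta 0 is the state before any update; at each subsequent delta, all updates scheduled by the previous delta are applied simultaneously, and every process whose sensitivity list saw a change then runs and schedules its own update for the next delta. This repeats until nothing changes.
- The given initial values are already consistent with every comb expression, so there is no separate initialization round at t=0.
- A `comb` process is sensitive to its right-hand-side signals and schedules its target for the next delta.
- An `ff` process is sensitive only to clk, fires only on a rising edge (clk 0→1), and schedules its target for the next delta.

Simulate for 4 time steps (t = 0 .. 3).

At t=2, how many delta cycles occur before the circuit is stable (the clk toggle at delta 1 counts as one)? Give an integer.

[bits: j,f,e,clk,g,b,h,a,d]
t=0: Δ0=000010111 Δ1=000110111 Δ2=000110011 Δ3=000100011 | 3Δ
t=1: Δ0=000100011 Δ1=000000011 | 1Δ
t=2: Δ0=000000011 Δ1=000100011 Δ2=000100111 Δ3=000110111 | 3Δ
t=3: Δ0=000110111 Δ1=000010111 | 1Δ

3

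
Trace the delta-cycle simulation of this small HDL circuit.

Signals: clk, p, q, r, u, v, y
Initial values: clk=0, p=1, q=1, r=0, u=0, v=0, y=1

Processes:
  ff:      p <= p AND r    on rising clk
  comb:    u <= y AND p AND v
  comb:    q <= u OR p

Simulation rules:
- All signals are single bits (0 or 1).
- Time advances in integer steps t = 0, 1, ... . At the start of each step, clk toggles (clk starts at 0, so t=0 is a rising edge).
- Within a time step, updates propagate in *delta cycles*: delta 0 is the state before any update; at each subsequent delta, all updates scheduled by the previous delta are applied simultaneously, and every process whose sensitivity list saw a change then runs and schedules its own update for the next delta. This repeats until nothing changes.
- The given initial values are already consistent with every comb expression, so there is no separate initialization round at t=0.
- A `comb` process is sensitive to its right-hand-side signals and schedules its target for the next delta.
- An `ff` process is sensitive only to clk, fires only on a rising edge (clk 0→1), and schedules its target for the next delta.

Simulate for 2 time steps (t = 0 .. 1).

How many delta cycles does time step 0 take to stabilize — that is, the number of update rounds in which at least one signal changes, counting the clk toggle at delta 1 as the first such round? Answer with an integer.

t0.Δ0 u=0 p=1 q=1 clk=0 y=1 v=0 r=0
t0.Δ1 u=0 p=1 q=1 clk=1 y=1 v=0 r=0
t0.Δ2 u=0 p=0 q=1 clk=1 y=1 v=0 r=0
t0.Δ3 u=0 p=0 q=0 clk=1 y=1 v=0 r=0
t1.Δ0 u=0 p=0 q=0 clk=1 y=1 v=0 r=0
t1.Δ1 u=0 p=0 q=0 clk=0 y=1 v=0 r=0

3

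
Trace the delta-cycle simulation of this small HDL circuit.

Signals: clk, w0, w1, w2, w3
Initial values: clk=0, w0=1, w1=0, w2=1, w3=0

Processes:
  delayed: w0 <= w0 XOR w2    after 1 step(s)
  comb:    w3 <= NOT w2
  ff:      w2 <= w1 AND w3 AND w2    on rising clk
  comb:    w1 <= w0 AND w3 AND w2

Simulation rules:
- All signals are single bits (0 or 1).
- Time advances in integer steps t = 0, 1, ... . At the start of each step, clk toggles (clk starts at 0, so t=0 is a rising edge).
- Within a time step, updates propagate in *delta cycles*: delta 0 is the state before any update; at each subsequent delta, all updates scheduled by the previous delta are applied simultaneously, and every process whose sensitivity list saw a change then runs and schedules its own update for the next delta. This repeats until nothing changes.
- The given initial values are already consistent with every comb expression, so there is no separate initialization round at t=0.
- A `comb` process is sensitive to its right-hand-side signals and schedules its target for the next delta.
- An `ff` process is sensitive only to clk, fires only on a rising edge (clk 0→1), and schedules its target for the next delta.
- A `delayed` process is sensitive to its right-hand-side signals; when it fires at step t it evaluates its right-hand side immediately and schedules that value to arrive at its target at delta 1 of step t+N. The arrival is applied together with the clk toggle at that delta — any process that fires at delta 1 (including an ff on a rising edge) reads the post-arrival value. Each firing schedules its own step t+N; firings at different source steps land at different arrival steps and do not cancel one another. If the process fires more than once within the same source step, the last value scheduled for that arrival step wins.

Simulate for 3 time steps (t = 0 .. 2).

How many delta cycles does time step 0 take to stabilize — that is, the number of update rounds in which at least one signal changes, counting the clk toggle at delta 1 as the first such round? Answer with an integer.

t0.Δ0 w0=1 w3=0 clk=0 w1=0 w2=1
t0.Δ1 w0=1 w3=0 clk=1 w1=0 w2=1
t0.Δ2 w0=1 w3=0 clk=1 w1=0 w2=0
t0.Δ3 w0=1 w3=1 clk=1 w1=0 w2=0
t1.Δ0 w0=1 w3=1 clk=1 w1=0 w2=0
t1.Δ1 w0=1 w3=1 clk=0 w1=0 w2=0
t2.Δ0 w0=1 w3=1 clk=0 w1=0 w2=0
t2.Δ1 w0=1 w3=1 clk=1 w1=0 w2=0

3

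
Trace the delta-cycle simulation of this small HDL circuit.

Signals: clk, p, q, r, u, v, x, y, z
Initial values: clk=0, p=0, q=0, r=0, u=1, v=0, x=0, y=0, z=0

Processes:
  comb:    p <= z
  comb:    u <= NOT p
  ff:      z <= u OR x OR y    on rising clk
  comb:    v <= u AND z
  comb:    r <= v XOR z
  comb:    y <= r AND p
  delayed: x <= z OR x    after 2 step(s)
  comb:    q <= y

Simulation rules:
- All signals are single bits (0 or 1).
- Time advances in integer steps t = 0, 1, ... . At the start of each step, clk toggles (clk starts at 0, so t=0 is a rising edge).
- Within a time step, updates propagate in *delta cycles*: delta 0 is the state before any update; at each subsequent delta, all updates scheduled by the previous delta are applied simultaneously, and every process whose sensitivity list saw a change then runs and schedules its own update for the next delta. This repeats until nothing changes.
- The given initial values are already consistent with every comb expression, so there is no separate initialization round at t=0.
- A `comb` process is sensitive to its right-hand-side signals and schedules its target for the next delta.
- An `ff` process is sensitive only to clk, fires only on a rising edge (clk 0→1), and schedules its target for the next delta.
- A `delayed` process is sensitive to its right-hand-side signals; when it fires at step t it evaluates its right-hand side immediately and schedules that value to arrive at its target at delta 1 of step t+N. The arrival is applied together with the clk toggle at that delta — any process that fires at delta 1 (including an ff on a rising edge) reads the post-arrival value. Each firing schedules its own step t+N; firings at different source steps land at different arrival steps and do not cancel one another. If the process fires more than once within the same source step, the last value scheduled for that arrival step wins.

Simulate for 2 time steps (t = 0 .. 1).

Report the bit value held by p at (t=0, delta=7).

t=0 Δ0: clk=0 x=0 p=0 q=0 v=0 z=0 y=0 r=0 u=1
  Δ1: clk:0→1
  Δ2: z:0→1
  Δ3: p:0→1, v:0→1, r:0→1
  Δ4: y:0→1, r:1→0, u:1→0
  Δ5: q:0→1, v:1→0, y:1→0
  Δ6: q:1→0, r:0→1
  Δ7: y:0→1
  Δ8: q:0→1
  (8Δ to stable)
t=1 Δ0: clk=1 x=0 p=1 q=1 v=0 z=1 y=1 r=1 u=0
  Δ1: clk:1→0
  (1Δ to stable)

1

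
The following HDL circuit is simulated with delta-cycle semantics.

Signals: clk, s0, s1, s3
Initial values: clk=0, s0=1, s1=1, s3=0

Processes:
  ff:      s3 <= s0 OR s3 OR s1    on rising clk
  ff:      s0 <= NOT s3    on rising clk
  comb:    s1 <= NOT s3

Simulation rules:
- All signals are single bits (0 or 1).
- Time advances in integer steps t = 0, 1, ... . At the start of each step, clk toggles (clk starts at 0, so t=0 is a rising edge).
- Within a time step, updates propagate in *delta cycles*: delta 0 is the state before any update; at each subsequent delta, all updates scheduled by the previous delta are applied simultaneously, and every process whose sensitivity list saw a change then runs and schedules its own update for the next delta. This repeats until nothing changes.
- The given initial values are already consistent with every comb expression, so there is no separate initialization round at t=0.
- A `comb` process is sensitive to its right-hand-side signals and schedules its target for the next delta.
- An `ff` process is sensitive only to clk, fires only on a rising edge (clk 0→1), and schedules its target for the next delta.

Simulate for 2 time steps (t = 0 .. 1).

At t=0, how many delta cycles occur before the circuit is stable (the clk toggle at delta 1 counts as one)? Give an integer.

t=0 Δ0: s3=0 clk=0 s1=1 s0=1
  Δ1: clk:0→1
  Δ2: s3:0→1
  Δ3: s1:1→0
  (3Δ to stable)
t=1 Δ0: s3=1 clk=1 s1=0 s0=1
  Δ1: clk:1→0
  (1Δ to stable)

3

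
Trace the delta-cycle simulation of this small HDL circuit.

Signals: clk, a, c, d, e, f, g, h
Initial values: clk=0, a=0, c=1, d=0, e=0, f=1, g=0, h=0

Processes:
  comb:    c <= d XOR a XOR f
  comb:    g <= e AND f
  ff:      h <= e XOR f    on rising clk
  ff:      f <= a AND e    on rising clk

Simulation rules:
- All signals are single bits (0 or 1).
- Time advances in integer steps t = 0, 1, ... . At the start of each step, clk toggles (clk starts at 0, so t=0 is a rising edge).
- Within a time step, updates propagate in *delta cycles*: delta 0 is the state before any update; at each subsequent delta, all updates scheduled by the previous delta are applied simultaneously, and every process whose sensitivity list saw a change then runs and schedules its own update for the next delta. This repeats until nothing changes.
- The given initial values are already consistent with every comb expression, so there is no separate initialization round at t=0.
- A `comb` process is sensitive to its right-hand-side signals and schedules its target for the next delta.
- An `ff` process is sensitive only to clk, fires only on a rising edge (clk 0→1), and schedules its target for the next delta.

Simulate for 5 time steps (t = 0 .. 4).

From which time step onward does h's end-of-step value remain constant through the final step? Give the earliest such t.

2

t0.Δ0 d=0 g=0 a=0 h=0 c=1 e=0 clk=0 f=1
t0.Δ1 d=0 g=0 a=0 h=0 c=1 e=0 clk=1 f=1
t0.Δ2 d=0 g=0 a=0 h=1 c=1 e=0 clk=1 f=0
t0.Δ3 d=0 g=0 a=0 h=1 c=0 e=0 clk=1 f=0
t1.Δ0 d=0 g=0 a=0 h=1 c=0 e=0 clk=1 f=0
t1.Δ1 d=0 g=0 a=0 h=1 c=0 e=0 clk=0 f=0
t2.Δ0 d=0 g=0 a=0 h=1 c=0 e=0 clk=0 f=0
t2.Δ1 d=0 g=0 a=0 h=1 c=0 e=0 clk=1 f=0
t2.Δ2 d=0 g=0 a=0 h=0 c=0 e=0 clk=1 f=0
t3.Δ0 d=0 g=0 a=0 h=0 c=0 e=0 clk=1 f=0
t3.Δ1 d=0 g=0 a=0 h=0 c=0 e=0 clk=0 f=0
t4.Δ0 d=0 g=0 a=0 h=0 c=0 e=0 clk=0 f=0
t4.Δ1 d=0 g=0 a=0 h=0 c=0 e=0 clk=1 f=0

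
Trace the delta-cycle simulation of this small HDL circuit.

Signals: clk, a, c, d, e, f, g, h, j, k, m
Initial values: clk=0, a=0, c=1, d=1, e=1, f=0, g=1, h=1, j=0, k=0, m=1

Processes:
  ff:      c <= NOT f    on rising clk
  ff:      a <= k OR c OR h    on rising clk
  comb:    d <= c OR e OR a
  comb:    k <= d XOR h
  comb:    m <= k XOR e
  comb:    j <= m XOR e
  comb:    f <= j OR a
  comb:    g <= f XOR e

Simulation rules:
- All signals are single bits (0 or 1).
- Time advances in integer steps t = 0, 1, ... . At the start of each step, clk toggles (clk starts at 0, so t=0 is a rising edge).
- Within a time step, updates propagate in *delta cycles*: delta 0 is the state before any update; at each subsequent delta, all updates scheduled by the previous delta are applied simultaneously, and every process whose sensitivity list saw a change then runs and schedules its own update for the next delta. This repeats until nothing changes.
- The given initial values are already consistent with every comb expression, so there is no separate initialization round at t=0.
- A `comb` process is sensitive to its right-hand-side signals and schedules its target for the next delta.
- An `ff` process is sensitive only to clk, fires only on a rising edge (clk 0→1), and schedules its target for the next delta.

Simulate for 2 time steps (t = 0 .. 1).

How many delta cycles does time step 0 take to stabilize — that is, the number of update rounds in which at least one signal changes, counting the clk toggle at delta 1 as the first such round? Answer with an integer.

4

t=0 Δ0: clk=0 f=0 a=0 h=1 c=1 j=0 e=1 g=1 d=1 m=1 k=0
  Δ1: clk:0→1
  Δ2: a:0→1
  Δ3: f:0→1
  Δ4: g:1→0
  (4Δ to stable)
t=1 Δ0: clk=1 f=1 a=1 h=1 c=1 j=0 e=1 g=0 d=1 m=1 k=0
  Δ1: clk:1→0
  (1Δ to stable)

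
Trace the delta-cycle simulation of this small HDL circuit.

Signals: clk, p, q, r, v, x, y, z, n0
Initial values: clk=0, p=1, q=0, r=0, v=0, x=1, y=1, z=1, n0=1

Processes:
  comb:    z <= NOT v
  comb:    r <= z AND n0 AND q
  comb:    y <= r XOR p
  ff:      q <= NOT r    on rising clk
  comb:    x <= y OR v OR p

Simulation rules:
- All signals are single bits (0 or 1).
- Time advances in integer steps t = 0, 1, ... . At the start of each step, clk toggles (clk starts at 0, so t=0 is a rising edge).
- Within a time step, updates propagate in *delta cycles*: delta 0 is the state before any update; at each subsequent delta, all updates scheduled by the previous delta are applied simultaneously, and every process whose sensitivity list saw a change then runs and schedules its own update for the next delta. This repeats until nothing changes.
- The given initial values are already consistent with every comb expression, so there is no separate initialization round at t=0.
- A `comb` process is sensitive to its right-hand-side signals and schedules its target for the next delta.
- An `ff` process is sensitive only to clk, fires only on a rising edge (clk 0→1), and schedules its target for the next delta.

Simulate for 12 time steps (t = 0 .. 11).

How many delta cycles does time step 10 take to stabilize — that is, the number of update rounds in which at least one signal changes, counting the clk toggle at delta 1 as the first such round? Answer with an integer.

t=0 Δ0: z=1 y=1 clk=0 p=1 q=0 v=0 r=0 n0=1 x=1
  Δ1: clk:0→1
  Δ2: q:0→1
  Δ3: r:0→1
  Δ4: y:1→0
  (4Δ to stable)
t=1 Δ0: z=1 y=0 clk=1 p=1 q=1 v=0 r=1 n0=1 x=1
  Δ1: clk:1→0
  (1Δ to stable)
t=2 Δ0: z=1 y=0 clk=0 p=1 q=1 v=0 r=1 n0=1 x=1
  Δ1: clk:0→1
  Δ2: q:1→0
  Δ3: r:1→0
  Δ4: y:0→1
  (4Δ to stable)
t=3 Δ0: z=1 y=1 clk=1 p=1 q=0 v=0 r=0 n0=1 x=1
  Δ1: clk:1→0
  (1Δ to stable)
t=4 Δ0: z=1 y=1 clk=0 p=1 q=0 v=0 r=0 n0=1 x=1
  Δ1: clk:0→1
  Δ2: q:0→1
  Δ3: r:0→1
  Δ4: y:1→0
  (4Δ to stable)
t=5 Δ0: z=1 y=0 clk=1 p=1 q=1 v=0 r=1 n0=1 x=1
  Δ1: clk:1→0
  (1Δ to stable)
t=6 Δ0: z=1 y=0 clk=0 p=1 q=1 v=0 r=1 n0=1 x=1
  Δ1: clk:0→1
  Δ2: q:1→0
  Δ3: r:1→0
  Δ4: y:0→1
  (4Δ to stable)
t=7 Δ0: z=1 y=1 clk=1 p=1 q=0 v=0 r=0 n0=1 x=1
  Δ1: clk:1→0
  (1Δ to stable)
t=8 Δ0: z=1 y=1 clk=0 p=1 q=0 v=0 r=0 n0=1 x=1
  Δ1: clk:0→1
  Δ2: q:0→1
  Δ3: r:0→1
  Δ4: y:1→0
  (4Δ to stable)
t=9 Δ0: z=1 y=0 clk=1 p=1 q=1 v=0 r=1 n0=1 x=1
  Δ1: clk:1→0
  (1Δ to stable)
t=10 Δ0: z=1 y=0 clk=0 p=1 q=1 v=0 r=1 n0=1 x=1
  Δ1: clk:0→1
  Δ2: q:1→0
  Δ3: r:1→0
  Δ4: y:0→1
  (4Δ to stable)
t=11 Δ0: z=1 y=1 clk=1 p=1 q=0 v=0 r=0 n0=1 x=1
  Δ1: clk:1→0
  (1Δ to stable)

4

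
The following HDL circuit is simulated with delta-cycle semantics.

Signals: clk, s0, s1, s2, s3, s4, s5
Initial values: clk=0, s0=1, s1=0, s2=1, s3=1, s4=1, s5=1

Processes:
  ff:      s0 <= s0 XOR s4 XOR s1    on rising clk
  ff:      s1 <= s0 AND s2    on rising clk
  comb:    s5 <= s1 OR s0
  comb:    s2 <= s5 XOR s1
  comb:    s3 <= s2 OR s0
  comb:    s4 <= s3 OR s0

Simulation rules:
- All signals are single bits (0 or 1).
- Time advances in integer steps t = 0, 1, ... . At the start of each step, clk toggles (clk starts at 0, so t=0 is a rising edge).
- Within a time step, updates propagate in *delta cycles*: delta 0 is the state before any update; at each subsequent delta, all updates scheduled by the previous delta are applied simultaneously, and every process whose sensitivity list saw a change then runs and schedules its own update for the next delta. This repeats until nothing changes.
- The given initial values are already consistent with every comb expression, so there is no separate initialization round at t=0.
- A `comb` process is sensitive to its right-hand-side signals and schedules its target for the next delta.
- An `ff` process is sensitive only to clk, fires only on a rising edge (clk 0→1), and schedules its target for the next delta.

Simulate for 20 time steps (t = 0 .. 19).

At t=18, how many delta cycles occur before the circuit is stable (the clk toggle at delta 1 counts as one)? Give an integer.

3

t0.Δ0 clk=0 s3=1 s0=1 s1=0 s5=1 s2=1 s4=1
t0.Δ1 clk=1 s3=1 s0=1 s1=0 s5=1 s2=1 s4=1
t0.Δ2 clk=1 s3=1 s0=0 s1=1 s5=1 s2=1 s4=1
t0.Δ3 clk=1 s3=1 s0=0 s1=1 s5=1 s2=0 s4=1
t0.Δ4 clk=1 s3=0 s0=0 s1=1 s5=1 s2=0 s4=1
t0.Δ5 clk=1 s3=0 s0=0 s1=1 s5=1 s2=0 s4=0
t1.Δ0 clk=1 s3=0 s0=0 s1=1 s5=1 s2=0 s4=0
t1.Δ1 clk=0 s3=0 s0=0 s1=1 s5=1 s2=0 s4=0
t2.Δ0 clk=0 s3=0 s0=0 s1=1 s5=1 s2=0 s4=0
t2.Δ1 clk=1 s3=0 s0=0 s1=1 s5=1 s2=0 s4=0
t2.Δ2 clk=1 s3=0 s0=1 s1=0 s5=1 s2=0 s4=0
t2.Δ3 clk=1 s3=1 s0=1 s1=0 s5=1 s2=1 s4=1
t3.Δ0 clk=1 s3=1 s0=1 s1=0 s5=1 s2=1 s4=1
t3.Δ1 clk=0 s3=1 s0=1 s1=0 s5=1 s2=1 s4=1
t4.Δ0 clk=0 s3=1 s0=1 s1=0 s5=1 s2=1 s4=1
t4.Δ1 clk=1 s3=1 s0=1 s1=0 s5=1 s2=1 s4=1
t4.Δ2 clk=1 s3=1 s0=0 s1=1 s5=1 s2=1 s4=1
t4.Δ3 clk=1 s3=1 s0=0 s1=1 s5=1 s2=0 s4=1
t4.Δ4 clk=1 s3=0 s0=0 s1=1 s5=1 s2=0 s4=1
t4.Δ5 clk=1 s3=0 s0=0 s1=1 s5=1 s2=0 s4=0
t5.Δ0 clk=1 s3=0 s0=0 s1=1 s5=1 s2=0 s4=0
t5.Δ1 clk=0 s3=0 s0=0 s1=1 s5=1 s2=0 s4=0
t6.Δ0 clk=0 s3=0 s0=0 s1=1 s5=1 s2=0 s4=0
t6.Δ1 clk=1 s3=0 s0=0 s1=1 s5=1 s2=0 s4=0
t6.Δ2 clk=1 s3=0 s0=1 s1=0 s5=1 s2=0 s4=0
t6.Δ3 clk=1 s3=1 s0=1 s1=0 s5=1 s2=1 s4=1
t7.Δ0 clk=1 s3=1 s0=1 s1=0 s5=1 s2=1 s4=1
t7.Δ1 clk=0 s3=1 s0=1 s1=0 s5=1 s2=1 s4=1
t8.Δ0 clk=0 s3=1 s0=1 s1=0 s5=1 s2=1 s4=1
t8.Δ1 clk=1 s3=1 s0=1 s1=0 s5=1 s2=1 s4=1
t8.Δ2 clk=1 s3=1 s0=0 s1=1 s5=1 s2=1 s4=1
t8.Δ3 clk=1 s3=1 s0=0 s1=1 s5=1 s2=0 s4=1
t8.Δ4 clk=1 s3=0 s0=0 s1=1 s5=1 s2=0 s4=1
t8.Δ5 clk=1 s3=0 s0=0 s1=1 s5=1 s2=0 s4=0
t9.Δ0 clk=1 s3=0 s0=0 s1=1 s5=1 s2=0 s4=0
t9.Δ1 clk=0 s3=0 s0=0 s1=1 s5=1 s2=0 s4=0
t10.Δ0 clk=0 s3=0 s0=0 s1=1 s5=1 s2=0 s4=0
t10.Δ1 clk=1 s3=0 s0=0 s1=1 s5=1 s2=0 s4=0
t10.Δ2 clk=1 s3=0 s0=1 s1=0 s5=1 s2=0 s4=0
t10.Δ3 clk=1 s3=1 s0=1 s1=0 s5=1 s2=1 s4=1
t11.Δ0 clk=1 s3=1 s0=1 s1=0 s5=1 s2=1 s4=1
t11.Δ1 clk=0 s3=1 s0=1 s1=0 s5=1 s2=1 s4=1
t12.Δ0 clk=0 s3=1 s0=1 s1=0 s5=1 s2=1 s4=1
t12.Δ1 clk=1 s3=1 s0=1 s1=0 s5=1 s2=1 s4=1
t12.Δ2 clk=1 s3=1 s0=0 s1=1 s5=1 s2=1 s4=1
t12.Δ3 clk=1 s3=1 s0=0 s1=1 s5=1 s2=0 s4=1
t12.Δ4 clk=1 s3=0 s0=0 s1=1 s5=1 s2=0 s4=1
t12.Δ5 clk=1 s3=0 s0=0 s1=1 s5=1 s2=0 s4=0
t13.Δ0 clk=1 s3=0 s0=0 s1=1 s5=1 s2=0 s4=0
t13.Δ1 clk=0 s3=0 s0=0 s1=1 s5=1 s2=0 s4=0
t14.Δ0 clk=0 s3=0 s0=0 s1=1 s5=1 s2=0 s4=0
t14.Δ1 clk=1 s3=0 s0=0 s1=1 s5=1 s2=0 s4=0
t14.Δ2 clk=1 s3=0 s0=1 s1=0 s5=1 s2=0 s4=0
t14.Δ3 clk=1 s3=1 s0=1 s1=0 s5=1 s2=1 s4=1
t15.Δ0 clk=1 s3=1 s0=1 s1=0 s5=1 s2=1 s4=1
t15.Δ1 clk=0 s3=1 s0=1 s1=0 s5=1 s2=1 s4=1
t16.Δ0 clk=0 s3=1 s0=1 s1=0 s5=1 s2=1 s4=1
t16.Δ1 clk=1 s3=1 s0=1 s1=0 s5=1 s2=1 s4=1
t16.Δ2 clk=1 s3=1 s0=0 s1=1 s5=1 s2=1 s4=1
t16.Δ3 clk=1 s3=1 s0=0 s1=1 s5=1 s2=0 s4=1
t16.Δ4 clk=1 s3=0 s0=0 s1=1 s5=1 s2=0 s4=1
t16.Δ5 clk=1 s3=0 s0=0 s1=1 s5=1 s2=0 s4=0
t17.Δ0 clk=1 s3=0 s0=0 s1=1 s5=1 s2=0 s4=0
t17.Δ1 clk=0 s3=0 s0=0 s1=1 s5=1 s2=0 s4=0
t18.Δ0 clk=0 s3=0 s0=0 s1=1 s5=1 s2=0 s4=0
t18.Δ1 clk=1 s3=0 s0=0 s1=1 s5=1 s2=0 s4=0
t18.Δ2 clk=1 s3=0 s0=1 s1=0 s5=1 s2=0 s4=0
t18.Δ3 clk=1 s3=1 s0=1 s1=0 s5=1 s2=1 s4=1
t19.Δ0 clk=1 s3=1 s0=1 s1=0 s5=1 s2=1 s4=1
t19.Δ1 clk=0 s3=1 s0=1 s1=0 s5=1 s2=1 s4=1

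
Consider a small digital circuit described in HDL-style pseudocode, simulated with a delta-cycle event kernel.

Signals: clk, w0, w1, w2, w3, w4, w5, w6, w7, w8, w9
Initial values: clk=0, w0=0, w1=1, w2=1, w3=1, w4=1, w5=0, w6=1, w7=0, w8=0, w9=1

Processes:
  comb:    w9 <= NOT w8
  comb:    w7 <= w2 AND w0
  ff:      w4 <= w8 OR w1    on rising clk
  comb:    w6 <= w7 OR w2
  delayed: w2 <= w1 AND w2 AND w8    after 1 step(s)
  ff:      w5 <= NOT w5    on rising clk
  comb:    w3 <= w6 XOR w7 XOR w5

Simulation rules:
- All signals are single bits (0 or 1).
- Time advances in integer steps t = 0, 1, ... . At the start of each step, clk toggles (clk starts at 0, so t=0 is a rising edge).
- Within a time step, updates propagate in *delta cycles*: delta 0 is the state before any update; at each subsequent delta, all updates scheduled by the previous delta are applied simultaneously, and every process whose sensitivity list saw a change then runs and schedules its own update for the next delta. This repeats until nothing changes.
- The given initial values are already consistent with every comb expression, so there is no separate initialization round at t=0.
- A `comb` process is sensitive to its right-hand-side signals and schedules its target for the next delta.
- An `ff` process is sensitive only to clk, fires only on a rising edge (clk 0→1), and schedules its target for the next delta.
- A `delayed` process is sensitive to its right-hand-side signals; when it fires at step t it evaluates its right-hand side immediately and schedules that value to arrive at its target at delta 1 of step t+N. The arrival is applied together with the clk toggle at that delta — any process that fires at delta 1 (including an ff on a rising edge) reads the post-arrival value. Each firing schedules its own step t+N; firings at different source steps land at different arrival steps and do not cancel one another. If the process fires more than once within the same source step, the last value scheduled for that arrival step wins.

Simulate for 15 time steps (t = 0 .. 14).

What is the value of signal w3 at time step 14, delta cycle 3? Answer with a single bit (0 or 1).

1

[bits: w6,w5,w7,w1,w2,w0,w3,w8,w9,clk,w4]
t=0: Δ0=10011010101 Δ1=10011010111 Δ2=11011010111 Δ3=11011000111 | 3Δ
t=1: Δ0=11011000111 Δ1=11011000101 | 1Δ
t=2: Δ0=11011000101 Δ1=11011000111 Δ2=10011000111 Δ3=10011010111 | 3Δ
t=3: Δ0=10011010111 Δ1=10011010101 | 1Δ
t=4: Δ0=10011010101 Δ1=10011010111 Δ2=11011010111 Δ3=11011000111 | 3Δ
t=5: Δ0=11011000111 Δ1=11011000101 | 1Δ
t=6: Δ0=11011000101 Δ1=11011000111 Δ2=10011000111 Δ3=10011010111 | 3Δ
t=7: Δ0=10011010111 Δ1=10011010101 | 1Δ
t=8: Δ0=10011010101 Δ1=10011010111 Δ2=11011010111 Δ3=11011000111 | 3Δ
t=9: Δ0=11011000111 Δ1=11011000101 | 1Δ
t=10: Δ0=11011000101 Δ1=11011000111 Δ2=10011000111 Δ3=10011010111 | 3Δ
t=11: Δ0=10011010111 Δ1=10011010101 | 1Δ
t=12: Δ0=10011010101 Δ1=10011010111 Δ2=11011010111 Δ3=11011000111 | 3Δ
t=13: Δ0=11011000111 Δ1=11011000101 | 1Δ
t=14: Δ0=11011000101 Δ1=11011000111 Δ2=10011000111 Δ3=10011010111 | 3Δ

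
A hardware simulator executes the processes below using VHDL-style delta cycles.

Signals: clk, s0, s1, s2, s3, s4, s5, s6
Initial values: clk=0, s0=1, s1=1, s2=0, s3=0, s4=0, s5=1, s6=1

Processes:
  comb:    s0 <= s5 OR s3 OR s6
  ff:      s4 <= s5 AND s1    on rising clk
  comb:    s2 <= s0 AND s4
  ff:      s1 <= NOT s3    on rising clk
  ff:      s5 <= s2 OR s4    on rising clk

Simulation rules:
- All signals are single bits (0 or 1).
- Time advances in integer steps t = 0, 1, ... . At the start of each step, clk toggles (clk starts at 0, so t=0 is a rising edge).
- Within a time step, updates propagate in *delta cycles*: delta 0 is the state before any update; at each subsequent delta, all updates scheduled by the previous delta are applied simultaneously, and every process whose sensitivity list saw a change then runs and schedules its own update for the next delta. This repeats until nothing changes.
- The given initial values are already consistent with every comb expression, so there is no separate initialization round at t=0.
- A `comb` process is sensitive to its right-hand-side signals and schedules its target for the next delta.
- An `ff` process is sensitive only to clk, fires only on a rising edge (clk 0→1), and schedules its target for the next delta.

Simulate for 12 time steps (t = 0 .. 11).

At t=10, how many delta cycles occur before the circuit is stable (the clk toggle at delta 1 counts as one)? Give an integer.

t0.Δ0 clk=0 s4=0 s3=0 s1=1 s0=1 s2=0 s5=1 s6=1
t0.Δ1 clk=1 s4=0 s3=0 s1=1 s0=1 s2=0 s5=1 s6=1
t0.Δ2 clk=1 s4=1 s3=0 s1=1 s0=1 s2=0 s5=0 s6=1
t0.Δ3 clk=1 s4=1 s3=0 s1=1 s0=1 s2=1 s5=0 s6=1
t1.Δ0 clk=1 s4=1 s3=0 s1=1 s0=1 s2=1 s5=0 s6=1
t1.Δ1 clk=0 s4=1 s3=0 s1=1 s0=1 s2=1 s5=0 s6=1
t2.Δ0 clk=0 s4=1 s3=0 s1=1 s0=1 s2=1 s5=0 s6=1
t2.Δ1 clk=1 s4=1 s3=0 s1=1 s0=1 s2=1 s5=0 s6=1
t2.Δ2 clk=1 s4=0 s3=0 s1=1 s0=1 s2=1 s5=1 s6=1
t2.Δ3 clk=1 s4=0 s3=0 s1=1 s0=1 s2=0 s5=1 s6=1
t3.Δ0 clk=1 s4=0 s3=0 s1=1 s0=1 s2=0 s5=1 s6=1
t3.Δ1 clk=0 s4=0 s3=0 s1=1 s0=1 s2=0 s5=1 s6=1
t4.Δ0 clk=0 s4=0 s3=0 s1=1 s0=1 s2=0 s5=1 s6=1
t4.Δ1 clk=1 s4=0 s3=0 s1=1 s0=1 s2=0 s5=1 s6=1
t4.Δ2 clk=1 s4=1 s3=0 s1=1 s0=1 s2=0 s5=0 s6=1
t4.Δ3 clk=1 s4=1 s3=0 s1=1 s0=1 s2=1 s5=0 s6=1
t5.Δ0 clk=1 s4=1 s3=0 s1=1 s0=1 s2=1 s5=0 s6=1
t5.Δ1 clk=0 s4=1 s3=0 s1=1 s0=1 s2=1 s5=0 s6=1
t6.Δ0 clk=0 s4=1 s3=0 s1=1 s0=1 s2=1 s5=0 s6=1
t6.Δ1 clk=1 s4=1 s3=0 s1=1 s0=1 s2=1 s5=0 s6=1
t6.Δ2 clk=1 s4=0 s3=0 s1=1 s0=1 s2=1 s5=1 s6=1
t6.Δ3 clk=1 s4=0 s3=0 s1=1 s0=1 s2=0 s5=1 s6=1
t7.Δ0 clk=1 s4=0 s3=0 s1=1 s0=1 s2=0 s5=1 s6=1
t7.Δ1 clk=0 s4=0 s3=0 s1=1 s0=1 s2=0 s5=1 s6=1
t8.Δ0 clk=0 s4=0 s3=0 s1=1 s0=1 s2=0 s5=1 s6=1
t8.Δ1 clk=1 s4=0 s3=0 s1=1 s0=1 s2=0 s5=1 s6=1
t8.Δ2 clk=1 s4=1 s3=0 s1=1 s0=1 s2=0 s5=0 s6=1
t8.Δ3 clk=1 s4=1 s3=0 s1=1 s0=1 s2=1 s5=0 s6=1
t9.Δ0 clk=1 s4=1 s3=0 s1=1 s0=1 s2=1 s5=0 s6=1
t9.Δ1 clk=0 s4=1 s3=0 s1=1 s0=1 s2=1 s5=0 s6=1
t10.Δ0 clk=0 s4=1 s3=0 s1=1 s0=1 s2=1 s5=0 s6=1
t10.Δ1 clk=1 s4=1 s3=0 s1=1 s0=1 s2=1 s5=0 s6=1
t10.Δ2 clk=1 s4=0 s3=0 s1=1 s0=1 s2=1 s5=1 s6=1
t10.Δ3 clk=1 s4=0 s3=0 s1=1 s0=1 s2=0 s5=1 s6=1
t11.Δ0 clk=1 s4=0 s3=0 s1=1 s0=1 s2=0 s5=1 s6=1
t11.Δ1 clk=0 s4=0 s3=0 s1=1 s0=1 s2=0 s5=1 s6=1

3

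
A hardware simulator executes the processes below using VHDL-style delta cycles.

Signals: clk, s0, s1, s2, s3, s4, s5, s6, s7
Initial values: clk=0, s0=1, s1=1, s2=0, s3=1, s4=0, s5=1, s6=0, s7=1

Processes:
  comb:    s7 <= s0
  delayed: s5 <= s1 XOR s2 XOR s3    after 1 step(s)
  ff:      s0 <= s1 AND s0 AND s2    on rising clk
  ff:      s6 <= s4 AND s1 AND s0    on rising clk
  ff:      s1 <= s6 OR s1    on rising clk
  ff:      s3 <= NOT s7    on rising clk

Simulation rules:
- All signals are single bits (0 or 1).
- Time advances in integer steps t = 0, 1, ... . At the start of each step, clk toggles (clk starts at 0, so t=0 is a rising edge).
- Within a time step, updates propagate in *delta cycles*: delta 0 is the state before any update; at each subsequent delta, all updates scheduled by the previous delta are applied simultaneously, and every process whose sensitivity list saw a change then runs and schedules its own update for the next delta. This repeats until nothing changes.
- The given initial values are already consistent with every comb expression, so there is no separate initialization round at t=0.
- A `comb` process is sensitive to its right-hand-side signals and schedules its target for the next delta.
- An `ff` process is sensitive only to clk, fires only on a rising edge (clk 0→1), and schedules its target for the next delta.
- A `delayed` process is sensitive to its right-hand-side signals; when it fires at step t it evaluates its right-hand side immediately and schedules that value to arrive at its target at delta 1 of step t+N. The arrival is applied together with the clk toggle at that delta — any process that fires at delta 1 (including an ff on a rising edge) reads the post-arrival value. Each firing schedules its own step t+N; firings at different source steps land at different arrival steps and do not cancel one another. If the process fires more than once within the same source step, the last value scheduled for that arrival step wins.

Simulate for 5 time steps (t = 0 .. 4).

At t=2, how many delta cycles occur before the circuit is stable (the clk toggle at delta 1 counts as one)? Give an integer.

2

[bits: s6,s7,s0,s2,s1,s5,s4,clk,s3]
t=0: Δ0=011011001 Δ1=011011011 Δ2=010011010 Δ3=000011010 | 3Δ
t=1: Δ0=000011010 Δ1=000011000 | 1Δ
t=2: Δ0=000011000 Δ1=000011010 Δ2=000011011 | 2Δ
t=3: Δ0=000011011 Δ1=000010001 | 1Δ
t=4: Δ0=000010001 Δ1=000010011 | 1Δ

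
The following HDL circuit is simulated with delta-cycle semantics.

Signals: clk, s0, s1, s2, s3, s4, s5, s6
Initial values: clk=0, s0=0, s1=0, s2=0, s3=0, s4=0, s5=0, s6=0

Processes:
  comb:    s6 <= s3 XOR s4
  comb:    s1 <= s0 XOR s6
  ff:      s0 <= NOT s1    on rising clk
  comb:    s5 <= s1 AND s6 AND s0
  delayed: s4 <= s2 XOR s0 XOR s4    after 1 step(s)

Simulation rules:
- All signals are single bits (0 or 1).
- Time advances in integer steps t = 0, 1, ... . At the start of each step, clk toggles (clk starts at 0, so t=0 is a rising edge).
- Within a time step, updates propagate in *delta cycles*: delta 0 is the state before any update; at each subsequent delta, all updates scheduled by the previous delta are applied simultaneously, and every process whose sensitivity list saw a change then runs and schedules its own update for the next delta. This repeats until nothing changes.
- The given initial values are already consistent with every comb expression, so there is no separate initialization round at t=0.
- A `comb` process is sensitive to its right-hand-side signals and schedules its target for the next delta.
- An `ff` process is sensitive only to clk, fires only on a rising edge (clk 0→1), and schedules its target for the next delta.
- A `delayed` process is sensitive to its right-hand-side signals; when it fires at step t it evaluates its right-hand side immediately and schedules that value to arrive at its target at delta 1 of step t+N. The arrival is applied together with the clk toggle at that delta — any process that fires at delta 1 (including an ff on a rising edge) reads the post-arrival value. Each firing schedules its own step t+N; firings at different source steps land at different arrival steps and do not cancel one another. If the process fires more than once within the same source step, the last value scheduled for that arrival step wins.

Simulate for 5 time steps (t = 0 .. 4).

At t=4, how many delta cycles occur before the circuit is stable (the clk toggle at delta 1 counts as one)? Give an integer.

t0.Δ0 clk=0 s5=0 s2=0 s3=0 s1=0 s0=0 s6=0 s4=0
t0.Δ1 clk=1 s5=0 s2=0 s3=0 s1=0 s0=0 s6=0 s4=0
t0.Δ2 clk=1 s5=0 s2=0 s3=0 s1=0 s0=1 s6=0 s4=0
t0.Δ3 clk=1 s5=0 s2=0 s3=0 s1=1 s0=1 s6=0 s4=0
t1.Δ0 clk=1 s5=0 s2=0 s3=0 s1=1 s0=1 s6=0 s4=0
t1.Δ1 clk=0 s5=0 s2=0 s3=0 s1=1 s0=1 s6=0 s4=1
t1.Δ2 clk=0 s5=0 s2=0 s3=0 s1=1 s0=1 s6=1 s4=1
t1.Δ3 clk=0 s5=1 s2=0 s3=0 s1=0 s0=1 s6=1 s4=1
t1.Δ4 clk=0 s5=0 s2=0 s3=0 s1=0 s0=1 s6=1 s4=1
t2.Δ0 clk=0 s5=0 s2=0 s3=0 s1=0 s0=1 s6=1 s4=1
t2.Δ1 clk=1 s5=0 s2=0 s3=0 s1=0 s0=1 s6=1 s4=0
t2.Δ2 clk=1 s5=0 s2=0 s3=0 s1=0 s0=1 s6=0 s4=0
t2.Δ3 clk=1 s5=0 s2=0 s3=0 s1=1 s0=1 s6=0 s4=0
t3.Δ0 clk=1 s5=0 s2=0 s3=0 s1=1 s0=1 s6=0 s4=0
t3.Δ1 clk=0 s5=0 s2=0 s3=0 s1=1 s0=1 s6=0 s4=1
t3.Δ2 clk=0 s5=0 s2=0 s3=0 s1=1 s0=1 s6=1 s4=1
t3.Δ3 clk=0 s5=1 s2=0 s3=0 s1=0 s0=1 s6=1 s4=1
t3.Δ4 clk=0 s5=0 s2=0 s3=0 s1=0 s0=1 s6=1 s4=1
t4.Δ0 clk=0 s5=0 s2=0 s3=0 s1=0 s0=1 s6=1 s4=1
t4.Δ1 clk=1 s5=0 s2=0 s3=0 s1=0 s0=1 s6=1 s4=0
t4.Δ2 clk=1 s5=0 s2=0 s3=0 s1=0 s0=1 s6=0 s4=0
t4.Δ3 clk=1 s5=0 s2=0 s3=0 s1=1 s0=1 s6=0 s4=0

3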